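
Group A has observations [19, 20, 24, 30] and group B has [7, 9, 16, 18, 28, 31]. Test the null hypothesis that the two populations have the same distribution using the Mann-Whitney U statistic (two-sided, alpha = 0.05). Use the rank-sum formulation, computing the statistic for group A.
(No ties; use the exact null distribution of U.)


Step 1: Combine and sort all 10 observations; assign midranks.
sorted (value, group): (7,Y), (9,Y), (16,Y), (18,Y), (19,X), (20,X), (24,X), (28,Y), (30,X), (31,Y)
ranks: 7->1, 9->2, 16->3, 18->4, 19->5, 20->6, 24->7, 28->8, 30->9, 31->10
Step 2: Rank sum for X: R1 = 5 + 6 + 7 + 9 = 27.
Step 3: U_X = R1 - n1(n1+1)/2 = 27 - 4*5/2 = 27 - 10 = 17.
       U_Y = n1*n2 - U_X = 24 - 17 = 7.
Step 4: No ties, so the exact null distribution of U (based on enumerating the C(10,4) = 210 equally likely rank assignments) gives the two-sided p-value.
Step 5: p-value = 0.352381; compare to alpha = 0.05. fail to reject H0.

U_X = 17, p = 0.352381, fail to reject H0 at alpha = 0.05.


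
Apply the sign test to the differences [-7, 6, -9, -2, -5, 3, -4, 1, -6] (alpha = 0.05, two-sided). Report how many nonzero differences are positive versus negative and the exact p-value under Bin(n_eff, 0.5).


Step 1: Discard zero differences. Original n = 9; n_eff = number of nonzero differences = 9.
Nonzero differences (with sign): -7, +6, -9, -2, -5, +3, -4, +1, -6
Step 2: Count signs: positive = 3, negative = 6.
Step 3: Under H0: P(positive) = 0.5, so the number of positives S ~ Bin(9, 0.5).
Step 4: Two-sided exact p-value = sum of Bin(9,0.5) probabilities at or below the observed probability = 0.507812.
Step 5: alpha = 0.05. fail to reject H0.

n_eff = 9, pos = 3, neg = 6, p = 0.507812, fail to reject H0.


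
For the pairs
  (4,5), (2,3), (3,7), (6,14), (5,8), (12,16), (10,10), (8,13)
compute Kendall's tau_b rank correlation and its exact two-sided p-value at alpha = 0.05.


Step 1: Enumerate the 28 unordered pairs (i,j) with i<j and classify each by sign(x_j-x_i) * sign(y_j-y_i).
  (1,2):dx=-2,dy=-2->C; (1,3):dx=-1,dy=+2->D; (1,4):dx=+2,dy=+9->C; (1,5):dx=+1,dy=+3->C
  (1,6):dx=+8,dy=+11->C; (1,7):dx=+6,dy=+5->C; (1,8):dx=+4,dy=+8->C; (2,3):dx=+1,dy=+4->C
  (2,4):dx=+4,dy=+11->C; (2,5):dx=+3,dy=+5->C; (2,6):dx=+10,dy=+13->C; (2,7):dx=+8,dy=+7->C
  (2,8):dx=+6,dy=+10->C; (3,4):dx=+3,dy=+7->C; (3,5):dx=+2,dy=+1->C; (3,6):dx=+9,dy=+9->C
  (3,7):dx=+7,dy=+3->C; (3,8):dx=+5,dy=+6->C; (4,5):dx=-1,dy=-6->C; (4,6):dx=+6,dy=+2->C
  (4,7):dx=+4,dy=-4->D; (4,8):dx=+2,dy=-1->D; (5,6):dx=+7,dy=+8->C; (5,7):dx=+5,dy=+2->C
  (5,8):dx=+3,dy=+5->C; (6,7):dx=-2,dy=-6->C; (6,8):dx=-4,dy=-3->C; (7,8):dx=-2,dy=+3->D
Step 2: C = 24, D = 4, total pairs = 28.
Step 3: tau = (C - D)/(n(n-1)/2) = (24 - 4)/28 = 0.714286.
Step 4: Exact two-sided p-value (enumerate n! = 40320 permutations of y under H0): p = 0.014137.
Step 5: alpha = 0.05. reject H0.

tau_b = 0.7143 (C=24, D=4), p = 0.014137, reject H0.


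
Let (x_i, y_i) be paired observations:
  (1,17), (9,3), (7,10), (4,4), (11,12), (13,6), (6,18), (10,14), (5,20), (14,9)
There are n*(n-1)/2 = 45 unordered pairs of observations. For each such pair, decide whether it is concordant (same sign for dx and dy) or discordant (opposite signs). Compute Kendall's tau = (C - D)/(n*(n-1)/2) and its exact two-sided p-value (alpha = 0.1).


Step 1: Enumerate the 45 unordered pairs (i,j) with i<j and classify each by sign(x_j-x_i) * sign(y_j-y_i).
  (1,2):dx=+8,dy=-14->D; (1,3):dx=+6,dy=-7->D; (1,4):dx=+3,dy=-13->D; (1,5):dx=+10,dy=-5->D
  (1,6):dx=+12,dy=-11->D; (1,7):dx=+5,dy=+1->C; (1,8):dx=+9,dy=-3->D; (1,9):dx=+4,dy=+3->C
  (1,10):dx=+13,dy=-8->D; (2,3):dx=-2,dy=+7->D; (2,4):dx=-5,dy=+1->D; (2,5):dx=+2,dy=+9->C
  (2,6):dx=+4,dy=+3->C; (2,7):dx=-3,dy=+15->D; (2,8):dx=+1,dy=+11->C; (2,9):dx=-4,dy=+17->D
  (2,10):dx=+5,dy=+6->C; (3,4):dx=-3,dy=-6->C; (3,5):dx=+4,dy=+2->C; (3,6):dx=+6,dy=-4->D
  (3,7):dx=-1,dy=+8->D; (3,8):dx=+3,dy=+4->C; (3,9):dx=-2,dy=+10->D; (3,10):dx=+7,dy=-1->D
  (4,5):dx=+7,dy=+8->C; (4,6):dx=+9,dy=+2->C; (4,7):dx=+2,dy=+14->C; (4,8):dx=+6,dy=+10->C
  (4,9):dx=+1,dy=+16->C; (4,10):dx=+10,dy=+5->C; (5,6):dx=+2,dy=-6->D; (5,7):dx=-5,dy=+6->D
  (5,8):dx=-1,dy=+2->D; (5,9):dx=-6,dy=+8->D; (5,10):dx=+3,dy=-3->D; (6,7):dx=-7,dy=+12->D
  (6,8):dx=-3,dy=+8->D; (6,9):dx=-8,dy=+14->D; (6,10):dx=+1,dy=+3->C; (7,8):dx=+4,dy=-4->D
  (7,9):dx=-1,dy=+2->D; (7,10):dx=+8,dy=-9->D; (8,9):dx=-5,dy=+6->D; (8,10):dx=+4,dy=-5->D
  (9,10):dx=+9,dy=-11->D
Step 2: C = 16, D = 29, total pairs = 45.
Step 3: tau = (C - D)/(n(n-1)/2) = (16 - 29)/45 = -0.288889.
Step 4: Exact two-sided p-value (enumerate n! = 3628800 permutations of y under H0): p = 0.291248.
Step 5: alpha = 0.1. fail to reject H0.

tau_b = -0.2889 (C=16, D=29), p = 0.291248, fail to reject H0.


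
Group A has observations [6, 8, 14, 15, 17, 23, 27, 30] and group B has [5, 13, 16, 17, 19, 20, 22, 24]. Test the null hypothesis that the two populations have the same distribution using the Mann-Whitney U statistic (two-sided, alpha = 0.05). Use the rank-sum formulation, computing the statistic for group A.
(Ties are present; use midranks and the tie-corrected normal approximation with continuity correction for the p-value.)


Step 1: Combine and sort all 16 observations; assign midranks.
sorted (value, group): (5,Y), (6,X), (8,X), (13,Y), (14,X), (15,X), (16,Y), (17,X), (17,Y), (19,Y), (20,Y), (22,Y), (23,X), (24,Y), (27,X), (30,X)
ranks: 5->1, 6->2, 8->3, 13->4, 14->5, 15->6, 16->7, 17->8.5, 17->8.5, 19->10, 20->11, 22->12, 23->13, 24->14, 27->15, 30->16
Step 2: Rank sum for X: R1 = 2 + 3 + 5 + 6 + 8.5 + 13 + 15 + 16 = 68.5.
Step 3: U_X = R1 - n1(n1+1)/2 = 68.5 - 8*9/2 = 68.5 - 36 = 32.5.
       U_Y = n1*n2 - U_X = 64 - 32.5 = 31.5.
Step 4: Ties are present, so use the tie-corrected normal approximation (with continuity correction) for the p-value.
Step 5: p-value = 1.000000; compare to alpha = 0.05. fail to reject H0.

U_X = 32.5, p = 1.000000, fail to reject H0 at alpha = 0.05.


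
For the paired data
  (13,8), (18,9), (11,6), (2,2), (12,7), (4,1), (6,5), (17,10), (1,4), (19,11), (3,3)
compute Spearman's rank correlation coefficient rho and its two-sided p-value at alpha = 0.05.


Step 1: Rank x and y separately (midranks; no ties here).
rank(x): 13->8, 18->10, 11->6, 2->2, 12->7, 4->4, 6->5, 17->9, 1->1, 19->11, 3->3
rank(y): 8->8, 9->9, 6->6, 2->2, 7->7, 1->1, 5->5, 10->10, 4->4, 11->11, 3->3
Step 2: d_i = R_x(i) - R_y(i); compute d_i^2.
  (8-8)^2=0, (10-9)^2=1, (6-6)^2=0, (2-2)^2=0, (7-7)^2=0, (4-1)^2=9, (5-5)^2=0, (9-10)^2=1, (1-4)^2=9, (11-11)^2=0, (3-3)^2=0
sum(d^2) = 20.
Step 3: rho = 1 - 6*20 / (11*(11^2 - 1)) = 1 - 120/1320 = 0.909091.
Step 4: Under H0, t = rho * sqrt((n-2)/(1-rho^2)) = 6.5465 ~ t(9).
Step 5: Two-sided p-value from the t-distribution with 9 df = 0.000106.
Step 6: alpha = 0.05. reject H0.

rho = 0.9091, p = 0.000106, reject H0 at alpha = 0.05.


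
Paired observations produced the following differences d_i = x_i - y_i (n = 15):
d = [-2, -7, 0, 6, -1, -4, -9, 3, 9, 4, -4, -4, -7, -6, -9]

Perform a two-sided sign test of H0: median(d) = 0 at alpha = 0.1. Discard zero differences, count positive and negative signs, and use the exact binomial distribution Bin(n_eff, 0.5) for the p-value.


Step 1: Discard zero differences. Original n = 15; n_eff = number of nonzero differences = 14.
Nonzero differences (with sign): -2, -7, +6, -1, -4, -9, +3, +9, +4, -4, -4, -7, -6, -9
Step 2: Count signs: positive = 4, negative = 10.
Step 3: Under H0: P(positive) = 0.5, so the number of positives S ~ Bin(14, 0.5).
Step 4: Two-sided exact p-value = sum of Bin(14,0.5) probabilities at or below the observed probability = 0.179565.
Step 5: alpha = 0.1. fail to reject H0.

n_eff = 14, pos = 4, neg = 10, p = 0.179565, fail to reject H0.


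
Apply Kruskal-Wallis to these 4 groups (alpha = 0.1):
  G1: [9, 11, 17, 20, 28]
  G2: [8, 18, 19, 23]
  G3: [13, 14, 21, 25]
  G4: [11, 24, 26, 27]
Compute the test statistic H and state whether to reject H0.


Step 1: Combine all N = 17 observations and assign midranks.
sorted (value, group, rank): (8,G2,1), (9,G1,2), (11,G1,3.5), (11,G4,3.5), (13,G3,5), (14,G3,6), (17,G1,7), (18,G2,8), (19,G2,9), (20,G1,10), (21,G3,11), (23,G2,12), (24,G4,13), (25,G3,14), (26,G4,15), (27,G4,16), (28,G1,17)
Step 2: Sum ranks within each group.
R_1 = 39.5 (n_1 = 5)
R_2 = 30 (n_2 = 4)
R_3 = 36 (n_3 = 4)
R_4 = 47.5 (n_4 = 4)
Step 3: H = 12/(N(N+1)) * sum(R_i^2/n_i) - 3(N+1)
     = 12/(17*18) * (39.5^2/5 + 30^2/4 + 36^2/4 + 47.5^2/4) - 3*18
     = 0.039216 * 1425.11 - 54
     = 1.886765.
Step 4: Ties present; correction factor C = 1 - 6/(17^3 - 17) = 0.998775. Corrected H = 1.886765 / 0.998775 = 1.889080.
Step 5: Under H0, H ~ chi^2(3); p-value = 0.595745.
Step 6: alpha = 0.1. fail to reject H0.

H = 1.8891, df = 3, p = 0.595745, fail to reject H0.


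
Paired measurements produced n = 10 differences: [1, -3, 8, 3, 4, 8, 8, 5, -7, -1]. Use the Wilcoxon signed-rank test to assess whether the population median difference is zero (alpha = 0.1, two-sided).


Step 1: Drop any zero differences (none here) and take |d_i|.
|d| = [1, 3, 8, 3, 4, 8, 8, 5, 7, 1]
Step 2: Midrank |d_i| (ties get averaged ranks).
ranks: |1|->1.5, |3|->3.5, |8|->9, |3|->3.5, |4|->5, |8|->9, |8|->9, |5|->6, |7|->7, |1|->1.5
Step 3: Attach original signs; sum ranks with positive sign and with negative sign.
W+ = 1.5 + 9 + 3.5 + 5 + 9 + 9 + 6 = 43
W- = 3.5 + 7 + 1.5 = 12
(Check: W+ + W- = 55 should equal n(n+1)/2 = 55.)
Step 4: Test statistic W = min(W+, W-) = 12.
Step 5: Ties in |d|, so use the tie-corrected normal approximation.
        E[W] = n(n+1)/4 = 10*11/4 = 27.5.
        Tie groups: |d|=1 (t=2), |d|=3 (t=2), |d|=8 (t=3); sum(t^3 - t) = 36.
        Var[W] = n(n+1)(2n+1)/24 - sum(t^3-t)/48 = 2310/24 - 36/48 = 95.5.
        z = (W - E[W]) / sqrt(Var[W]) = (12 - 27.5) / 9.7724 = -1.5861.
        Two-sided p = 2*Phi(z) = 0.112717.
Step 6: alpha = 0.1. fail to reject H0.

W+ = 43, W- = 12, W = min = 12, p = 0.112717, fail to reject H0.


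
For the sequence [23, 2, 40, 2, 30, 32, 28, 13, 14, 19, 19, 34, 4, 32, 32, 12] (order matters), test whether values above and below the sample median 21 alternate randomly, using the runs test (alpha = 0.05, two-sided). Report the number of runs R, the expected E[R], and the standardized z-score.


Step 1: Compute median = 21; label A = above, B = below.
Labels in order: ABABAAABBBBABAAB  (n_A = 8, n_B = 8)
Step 2: Count runs R = 10.
Step 3: Under H0 (random ordering), E[R] = 2*n_A*n_B/(n_A+n_B) + 1 = 2*8*8/16 + 1 = 9.0000.
        Var[R] = 2*n_A*n_B*(2*n_A*n_B - n_A - n_B) / ((n_A+n_B)^2 * (n_A+n_B-1)) = 14336/3840 = 3.7333.
        SD[R] = 1.9322.
Step 4: Continuity-corrected z = (R - 0.5 - E[R]) / SD[R] = (10 - 0.5 - 9.0000) / 1.9322 = 0.2588.
Step 5: Two-sided p-value via normal approximation = 2*(1 - Phi(|z|)) = 0.795809.
Step 6: alpha = 0.05. fail to reject H0.

R = 10, z = 0.2588, p = 0.795809, fail to reject H0.


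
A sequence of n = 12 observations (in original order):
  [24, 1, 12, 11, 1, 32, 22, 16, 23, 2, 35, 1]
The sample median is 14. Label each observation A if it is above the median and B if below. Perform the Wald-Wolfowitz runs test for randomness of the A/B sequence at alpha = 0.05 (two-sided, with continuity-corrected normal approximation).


Step 1: Compute median = 14; label A = above, B = below.
Labels in order: ABBBBAAAABAB  (n_A = 6, n_B = 6)
Step 2: Count runs R = 6.
Step 3: Under H0 (random ordering), E[R] = 2*n_A*n_B/(n_A+n_B) + 1 = 2*6*6/12 + 1 = 7.0000.
        Var[R] = 2*n_A*n_B*(2*n_A*n_B - n_A - n_B) / ((n_A+n_B)^2 * (n_A+n_B-1)) = 4320/1584 = 2.7273.
        SD[R] = 1.6514.
Step 4: Continuity-corrected z = (R + 0.5 - E[R]) / SD[R] = (6 + 0.5 - 7.0000) / 1.6514 = -0.3028.
Step 5: Two-sided p-value via normal approximation = 2*(1 - Phi(|z|)) = 0.762069.
Step 6: alpha = 0.05. fail to reject H0.

R = 6, z = -0.3028, p = 0.762069, fail to reject H0.


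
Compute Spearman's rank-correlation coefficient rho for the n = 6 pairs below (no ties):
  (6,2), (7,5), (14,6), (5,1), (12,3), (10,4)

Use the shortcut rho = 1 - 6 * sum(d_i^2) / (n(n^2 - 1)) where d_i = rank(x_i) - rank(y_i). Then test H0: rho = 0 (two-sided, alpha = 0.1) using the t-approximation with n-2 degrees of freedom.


Step 1: Rank x and y separately (midranks; no ties here).
rank(x): 6->2, 7->3, 14->6, 5->1, 12->5, 10->4
rank(y): 2->2, 5->5, 6->6, 1->1, 3->3, 4->4
Step 2: d_i = R_x(i) - R_y(i); compute d_i^2.
  (2-2)^2=0, (3-5)^2=4, (6-6)^2=0, (1-1)^2=0, (5-3)^2=4, (4-4)^2=0
sum(d^2) = 8.
Step 3: rho = 1 - 6*8 / (6*(6^2 - 1)) = 1 - 48/210 = 0.771429.
Step 4: Under H0, t = rho * sqrt((n-2)/(1-rho^2)) = 2.4247 ~ t(4).
Step 5: Two-sided p-value from the t-distribution with 4 df = 0.072397.
Step 6: alpha = 0.1. reject H0.

rho = 0.7714, p = 0.072397, reject H0 at alpha = 0.1.


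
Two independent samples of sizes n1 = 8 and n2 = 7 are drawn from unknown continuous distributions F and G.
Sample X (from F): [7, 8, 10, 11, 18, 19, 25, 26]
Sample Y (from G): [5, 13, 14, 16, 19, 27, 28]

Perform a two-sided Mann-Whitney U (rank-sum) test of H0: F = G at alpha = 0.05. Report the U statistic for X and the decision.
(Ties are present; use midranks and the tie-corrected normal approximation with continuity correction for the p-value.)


Step 1: Combine and sort all 15 observations; assign midranks.
sorted (value, group): (5,Y), (7,X), (8,X), (10,X), (11,X), (13,Y), (14,Y), (16,Y), (18,X), (19,X), (19,Y), (25,X), (26,X), (27,Y), (28,Y)
ranks: 5->1, 7->2, 8->3, 10->4, 11->5, 13->6, 14->7, 16->8, 18->9, 19->10.5, 19->10.5, 25->12, 26->13, 27->14, 28->15
Step 2: Rank sum for X: R1 = 2 + 3 + 4 + 5 + 9 + 10.5 + 12 + 13 = 58.5.
Step 3: U_X = R1 - n1(n1+1)/2 = 58.5 - 8*9/2 = 58.5 - 36 = 22.5.
       U_Y = n1*n2 - U_X = 56 - 22.5 = 33.5.
Step 4: Ties are present, so use the tie-corrected normal approximation (with continuity correction) for the p-value.
Step 5: p-value = 0.562485; compare to alpha = 0.05. fail to reject H0.

U_X = 22.5, p = 0.562485, fail to reject H0 at alpha = 0.05.


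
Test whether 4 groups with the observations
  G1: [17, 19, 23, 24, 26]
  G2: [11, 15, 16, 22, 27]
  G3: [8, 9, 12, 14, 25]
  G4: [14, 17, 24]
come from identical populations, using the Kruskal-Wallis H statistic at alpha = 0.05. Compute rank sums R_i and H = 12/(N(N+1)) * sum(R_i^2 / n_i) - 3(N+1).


Step 1: Combine all N = 18 observations and assign midranks.
sorted (value, group, rank): (8,G3,1), (9,G3,2), (11,G2,3), (12,G3,4), (14,G3,5.5), (14,G4,5.5), (15,G2,7), (16,G2,8), (17,G1,9.5), (17,G4,9.5), (19,G1,11), (22,G2,12), (23,G1,13), (24,G1,14.5), (24,G4,14.5), (25,G3,16), (26,G1,17), (27,G2,18)
Step 2: Sum ranks within each group.
R_1 = 65 (n_1 = 5)
R_2 = 48 (n_2 = 5)
R_3 = 28.5 (n_3 = 5)
R_4 = 29.5 (n_4 = 3)
Step 3: H = 12/(N(N+1)) * sum(R_i^2/n_i) - 3(N+1)
     = 12/(18*19) * (65^2/5 + 48^2/5 + 28.5^2/5 + 29.5^2/3) - 3*19
     = 0.035088 * 1758.33 - 57
     = 4.695906.
Step 4: Ties present; correction factor C = 1 - 18/(18^3 - 18) = 0.996904. Corrected H = 4.695906 / 0.996904 = 4.710490.
Step 5: Under H0, H ~ chi^2(3); p-value = 0.194266.
Step 6: alpha = 0.05. fail to reject H0.

H = 4.7105, df = 3, p = 0.194266, fail to reject H0.


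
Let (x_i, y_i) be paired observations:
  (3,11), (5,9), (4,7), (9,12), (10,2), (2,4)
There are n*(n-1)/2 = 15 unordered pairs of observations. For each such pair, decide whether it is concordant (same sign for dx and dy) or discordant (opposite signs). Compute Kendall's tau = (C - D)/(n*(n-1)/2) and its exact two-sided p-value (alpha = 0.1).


Step 1: Enumerate the 15 unordered pairs (i,j) with i<j and classify each by sign(x_j-x_i) * sign(y_j-y_i).
  (1,2):dx=+2,dy=-2->D; (1,3):dx=+1,dy=-4->D; (1,4):dx=+6,dy=+1->C; (1,5):dx=+7,dy=-9->D
  (1,6):dx=-1,dy=-7->C; (2,3):dx=-1,dy=-2->C; (2,4):dx=+4,dy=+3->C; (2,5):dx=+5,dy=-7->D
  (2,6):dx=-3,dy=-5->C; (3,4):dx=+5,dy=+5->C; (3,5):dx=+6,dy=-5->D; (3,6):dx=-2,dy=-3->C
  (4,5):dx=+1,dy=-10->D; (4,6):dx=-7,dy=-8->C; (5,6):dx=-8,dy=+2->D
Step 2: C = 8, D = 7, total pairs = 15.
Step 3: tau = (C - D)/(n(n-1)/2) = (8 - 7)/15 = 0.066667.
Step 4: Exact two-sided p-value (enumerate n! = 720 permutations of y under H0): p = 1.000000.
Step 5: alpha = 0.1. fail to reject H0.

tau_b = 0.0667 (C=8, D=7), p = 1.000000, fail to reject H0.


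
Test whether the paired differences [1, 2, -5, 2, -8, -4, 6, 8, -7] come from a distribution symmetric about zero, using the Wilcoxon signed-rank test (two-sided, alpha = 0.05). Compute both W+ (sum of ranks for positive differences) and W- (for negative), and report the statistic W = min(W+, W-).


Step 1: Drop any zero differences (none here) and take |d_i|.
|d| = [1, 2, 5, 2, 8, 4, 6, 8, 7]
Step 2: Midrank |d_i| (ties get averaged ranks).
ranks: |1|->1, |2|->2.5, |5|->5, |2|->2.5, |8|->8.5, |4|->4, |6|->6, |8|->8.5, |7|->7
Step 3: Attach original signs; sum ranks with positive sign and with negative sign.
W+ = 1 + 2.5 + 2.5 + 6 + 8.5 = 20.5
W- = 5 + 8.5 + 4 + 7 = 24.5
(Check: W+ + W- = 45 should equal n(n+1)/2 = 45.)
Step 4: Test statistic W = min(W+, W-) = 20.5.
Step 5: Ties in |d|, so use the tie-corrected normal approximation.
        E[W] = n(n+1)/4 = 9*10/4 = 22.5.
        Tie groups: |d|=2 (t=2), |d|=8 (t=2); sum(t^3 - t) = 12.
        Var[W] = n(n+1)(2n+1)/24 - sum(t^3-t)/48 = 1710/24 - 12/48 = 71.
        z = (W - E[W]) / sqrt(Var[W]) = (20.5 - 22.5) / 8.4261 = -0.2374.
        Two-sided p = 2*Phi(z) = 0.812380.
Step 6: alpha = 0.05. fail to reject H0.

W+ = 20.5, W- = 24.5, W = min = 20.5, p = 0.812380, fail to reject H0.


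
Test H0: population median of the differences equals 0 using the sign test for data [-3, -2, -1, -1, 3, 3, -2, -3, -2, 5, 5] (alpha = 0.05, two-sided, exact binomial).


Step 1: Discard zero differences. Original n = 11; n_eff = number of nonzero differences = 11.
Nonzero differences (with sign): -3, -2, -1, -1, +3, +3, -2, -3, -2, +5, +5
Step 2: Count signs: positive = 4, negative = 7.
Step 3: Under H0: P(positive) = 0.5, so the number of positives S ~ Bin(11, 0.5).
Step 4: Two-sided exact p-value = sum of Bin(11,0.5) probabilities at or below the observed probability = 0.548828.
Step 5: alpha = 0.05. fail to reject H0.

n_eff = 11, pos = 4, neg = 7, p = 0.548828, fail to reject H0.


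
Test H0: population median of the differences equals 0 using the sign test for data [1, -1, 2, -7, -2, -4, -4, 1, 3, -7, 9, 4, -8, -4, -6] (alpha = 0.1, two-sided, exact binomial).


Step 1: Discard zero differences. Original n = 15; n_eff = number of nonzero differences = 15.
Nonzero differences (with sign): +1, -1, +2, -7, -2, -4, -4, +1, +3, -7, +9, +4, -8, -4, -6
Step 2: Count signs: positive = 6, negative = 9.
Step 3: Under H0: P(positive) = 0.5, so the number of positives S ~ Bin(15, 0.5).
Step 4: Two-sided exact p-value = sum of Bin(15,0.5) probabilities at or below the observed probability = 0.607239.
Step 5: alpha = 0.1. fail to reject H0.

n_eff = 15, pos = 6, neg = 9, p = 0.607239, fail to reject H0.


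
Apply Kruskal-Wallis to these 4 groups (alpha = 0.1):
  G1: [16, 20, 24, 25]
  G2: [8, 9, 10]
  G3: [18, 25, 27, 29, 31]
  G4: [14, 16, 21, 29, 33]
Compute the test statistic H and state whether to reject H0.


Step 1: Combine all N = 17 observations and assign midranks.
sorted (value, group, rank): (8,G2,1), (9,G2,2), (10,G2,3), (14,G4,4), (16,G1,5.5), (16,G4,5.5), (18,G3,7), (20,G1,8), (21,G4,9), (24,G1,10), (25,G1,11.5), (25,G3,11.5), (27,G3,13), (29,G3,14.5), (29,G4,14.5), (31,G3,16), (33,G4,17)
Step 2: Sum ranks within each group.
R_1 = 35 (n_1 = 4)
R_2 = 6 (n_2 = 3)
R_3 = 62 (n_3 = 5)
R_4 = 50 (n_4 = 5)
Step 3: H = 12/(N(N+1)) * sum(R_i^2/n_i) - 3(N+1)
     = 12/(17*18) * (35^2/4 + 6^2/3 + 62^2/5 + 50^2/5) - 3*18
     = 0.039216 * 1587.05 - 54
     = 8.237255.
Step 4: Ties present; correction factor C = 1 - 18/(17^3 - 17) = 0.996324. Corrected H = 8.237255 / 0.996324 = 8.267651.
Step 5: Under H0, H ~ chi^2(3); p-value = 0.040792.
Step 6: alpha = 0.1. reject H0.

H = 8.2677, df = 3, p = 0.040792, reject H0.


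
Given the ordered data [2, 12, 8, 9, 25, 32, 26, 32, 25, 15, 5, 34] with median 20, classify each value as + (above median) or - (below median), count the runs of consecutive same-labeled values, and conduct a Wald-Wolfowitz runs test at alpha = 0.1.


Step 1: Compute median = 20; label A = above, B = below.
Labels in order: BBBBAAAAABBA  (n_A = 6, n_B = 6)
Step 2: Count runs R = 4.
Step 3: Under H0 (random ordering), E[R] = 2*n_A*n_B/(n_A+n_B) + 1 = 2*6*6/12 + 1 = 7.0000.
        Var[R] = 2*n_A*n_B*(2*n_A*n_B - n_A - n_B) / ((n_A+n_B)^2 * (n_A+n_B-1)) = 4320/1584 = 2.7273.
        SD[R] = 1.6514.
Step 4: Continuity-corrected z = (R + 0.5 - E[R]) / SD[R] = (4 + 0.5 - 7.0000) / 1.6514 = -1.5138.
Step 5: Two-sided p-value via normal approximation = 2*(1 - Phi(|z|)) = 0.130070.
Step 6: alpha = 0.1. fail to reject H0.

R = 4, z = -1.5138, p = 0.130070, fail to reject H0.


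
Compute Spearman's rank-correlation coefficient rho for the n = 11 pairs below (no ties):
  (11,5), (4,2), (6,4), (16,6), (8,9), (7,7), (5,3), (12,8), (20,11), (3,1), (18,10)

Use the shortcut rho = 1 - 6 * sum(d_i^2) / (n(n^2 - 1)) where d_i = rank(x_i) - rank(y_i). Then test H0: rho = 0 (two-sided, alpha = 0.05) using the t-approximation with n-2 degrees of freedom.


Step 1: Rank x and y separately (midranks; no ties here).
rank(x): 11->7, 4->2, 6->4, 16->9, 8->6, 7->5, 5->3, 12->8, 20->11, 3->1, 18->10
rank(y): 5->5, 2->2, 4->4, 6->6, 9->9, 7->7, 3->3, 8->8, 11->11, 1->1, 10->10
Step 2: d_i = R_x(i) - R_y(i); compute d_i^2.
  (7-5)^2=4, (2-2)^2=0, (4-4)^2=0, (9-6)^2=9, (6-9)^2=9, (5-7)^2=4, (3-3)^2=0, (8-8)^2=0, (11-11)^2=0, (1-1)^2=0, (10-10)^2=0
sum(d^2) = 26.
Step 3: rho = 1 - 6*26 / (11*(11^2 - 1)) = 1 - 156/1320 = 0.881818.
Step 4: Under H0, t = rho * sqrt((n-2)/(1-rho^2)) = 5.6097 ~ t(9).
Step 5: Two-sided p-value from the t-distribution with 9 df = 0.000330.
Step 6: alpha = 0.05. reject H0.

rho = 0.8818, p = 0.000330, reject H0 at alpha = 0.05.


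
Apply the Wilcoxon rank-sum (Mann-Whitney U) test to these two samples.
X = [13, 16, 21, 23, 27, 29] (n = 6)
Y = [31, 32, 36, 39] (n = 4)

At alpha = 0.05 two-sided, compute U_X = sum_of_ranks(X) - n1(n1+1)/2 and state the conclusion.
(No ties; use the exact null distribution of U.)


Step 1: Combine and sort all 10 observations; assign midranks.
sorted (value, group): (13,X), (16,X), (21,X), (23,X), (27,X), (29,X), (31,Y), (32,Y), (36,Y), (39,Y)
ranks: 13->1, 16->2, 21->3, 23->4, 27->5, 29->6, 31->7, 32->8, 36->9, 39->10
Step 2: Rank sum for X: R1 = 1 + 2 + 3 + 4 + 5 + 6 = 21.
Step 3: U_X = R1 - n1(n1+1)/2 = 21 - 6*7/2 = 21 - 21 = 0.
       U_Y = n1*n2 - U_X = 24 - 0 = 24.
Step 4: No ties, so the exact null distribution of U (based on enumerating the C(10,6) = 210 equally likely rank assignments) gives the two-sided p-value.
Step 5: p-value = 0.009524; compare to alpha = 0.05. reject H0.

U_X = 0, p = 0.009524, reject H0 at alpha = 0.05.


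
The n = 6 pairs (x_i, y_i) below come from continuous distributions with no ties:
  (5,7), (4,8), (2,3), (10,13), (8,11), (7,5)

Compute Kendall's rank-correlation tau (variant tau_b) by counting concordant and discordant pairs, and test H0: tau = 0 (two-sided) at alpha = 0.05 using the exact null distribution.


Step 1: Enumerate the 15 unordered pairs (i,j) with i<j and classify each by sign(x_j-x_i) * sign(y_j-y_i).
  (1,2):dx=-1,dy=+1->D; (1,3):dx=-3,dy=-4->C; (1,4):dx=+5,dy=+6->C; (1,5):dx=+3,dy=+4->C
  (1,6):dx=+2,dy=-2->D; (2,3):dx=-2,dy=-5->C; (2,4):dx=+6,dy=+5->C; (2,5):dx=+4,dy=+3->C
  (2,6):dx=+3,dy=-3->D; (3,4):dx=+8,dy=+10->C; (3,5):dx=+6,dy=+8->C; (3,6):dx=+5,dy=+2->C
  (4,5):dx=-2,dy=-2->C; (4,6):dx=-3,dy=-8->C; (5,6):dx=-1,dy=-6->C
Step 2: C = 12, D = 3, total pairs = 15.
Step 3: tau = (C - D)/(n(n-1)/2) = (12 - 3)/15 = 0.600000.
Step 4: Exact two-sided p-value (enumerate n! = 720 permutations of y under H0): p = 0.136111.
Step 5: alpha = 0.05. fail to reject H0.

tau_b = 0.6000 (C=12, D=3), p = 0.136111, fail to reject H0.


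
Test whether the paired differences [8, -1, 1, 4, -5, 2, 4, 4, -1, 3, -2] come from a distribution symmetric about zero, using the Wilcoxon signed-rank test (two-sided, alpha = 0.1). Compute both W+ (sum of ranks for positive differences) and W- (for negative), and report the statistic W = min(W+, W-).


Step 1: Drop any zero differences (none here) and take |d_i|.
|d| = [8, 1, 1, 4, 5, 2, 4, 4, 1, 3, 2]
Step 2: Midrank |d_i| (ties get averaged ranks).
ranks: |8|->11, |1|->2, |1|->2, |4|->8, |5|->10, |2|->4.5, |4|->8, |4|->8, |1|->2, |3|->6, |2|->4.5
Step 3: Attach original signs; sum ranks with positive sign and with negative sign.
W+ = 11 + 2 + 8 + 4.5 + 8 + 8 + 6 = 47.5
W- = 2 + 10 + 2 + 4.5 = 18.5
(Check: W+ + W- = 66 should equal n(n+1)/2 = 66.)
Step 4: Test statistic W = min(W+, W-) = 18.5.
Step 5: Ties in |d|, so use the tie-corrected normal approximation.
        E[W] = n(n+1)/4 = 11*12/4 = 33.
        Tie groups: |d|=1 (t=3), |d|=2 (t=2), |d|=4 (t=3); sum(t^3 - t) = 54.
        Var[W] = n(n+1)(2n+1)/24 - sum(t^3-t)/48 = 3036/24 - 54/48 = 125.375.
        z = (W - E[W]) / sqrt(Var[W]) = (18.5 - 33) / 11.1971 = -1.2950.
        Two-sided p = 2*Phi(z) = 0.195328.
Step 6: alpha = 0.1. fail to reject H0.

W+ = 47.5, W- = 18.5, W = min = 18.5, p = 0.195328, fail to reject H0.


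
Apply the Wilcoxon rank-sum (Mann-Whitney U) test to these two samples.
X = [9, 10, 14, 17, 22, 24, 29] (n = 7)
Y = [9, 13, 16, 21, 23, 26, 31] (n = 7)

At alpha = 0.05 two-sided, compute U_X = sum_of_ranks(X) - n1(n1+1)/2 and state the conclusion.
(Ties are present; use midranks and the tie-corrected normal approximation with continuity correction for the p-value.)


Step 1: Combine and sort all 14 observations; assign midranks.
sorted (value, group): (9,X), (9,Y), (10,X), (13,Y), (14,X), (16,Y), (17,X), (21,Y), (22,X), (23,Y), (24,X), (26,Y), (29,X), (31,Y)
ranks: 9->1.5, 9->1.5, 10->3, 13->4, 14->5, 16->6, 17->7, 21->8, 22->9, 23->10, 24->11, 26->12, 29->13, 31->14
Step 2: Rank sum for X: R1 = 1.5 + 3 + 5 + 7 + 9 + 11 + 13 = 49.5.
Step 3: U_X = R1 - n1(n1+1)/2 = 49.5 - 7*8/2 = 49.5 - 28 = 21.5.
       U_Y = n1*n2 - U_X = 49 - 21.5 = 27.5.
Step 4: Ties are present, so use the tie-corrected normal approximation (with continuity correction) for the p-value.
Step 5: p-value = 0.749128; compare to alpha = 0.05. fail to reject H0.

U_X = 21.5, p = 0.749128, fail to reject H0 at alpha = 0.05.


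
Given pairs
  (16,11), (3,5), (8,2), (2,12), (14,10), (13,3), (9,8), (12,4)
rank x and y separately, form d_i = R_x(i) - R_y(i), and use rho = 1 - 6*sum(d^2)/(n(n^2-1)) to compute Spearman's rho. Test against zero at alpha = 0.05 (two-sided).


Step 1: Rank x and y separately (midranks; no ties here).
rank(x): 16->8, 3->2, 8->3, 2->1, 14->7, 13->6, 9->4, 12->5
rank(y): 11->7, 5->4, 2->1, 12->8, 10->6, 3->2, 8->5, 4->3
Step 2: d_i = R_x(i) - R_y(i); compute d_i^2.
  (8-7)^2=1, (2-4)^2=4, (3-1)^2=4, (1-8)^2=49, (7-6)^2=1, (6-2)^2=16, (4-5)^2=1, (5-3)^2=4
sum(d^2) = 80.
Step 3: rho = 1 - 6*80 / (8*(8^2 - 1)) = 1 - 480/504 = 0.047619.
Step 4: Under H0, t = rho * sqrt((n-2)/(1-rho^2)) = 0.1168 ~ t(6).
Step 5: Two-sided p-value from the t-distribution with 6 df = 0.910849.
Step 6: alpha = 0.05. fail to reject H0.

rho = 0.0476, p = 0.910849, fail to reject H0 at alpha = 0.05.


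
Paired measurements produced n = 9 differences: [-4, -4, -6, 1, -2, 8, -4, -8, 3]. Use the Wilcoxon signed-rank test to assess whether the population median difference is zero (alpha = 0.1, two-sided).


Step 1: Drop any zero differences (none here) and take |d_i|.
|d| = [4, 4, 6, 1, 2, 8, 4, 8, 3]
Step 2: Midrank |d_i| (ties get averaged ranks).
ranks: |4|->5, |4|->5, |6|->7, |1|->1, |2|->2, |8|->8.5, |4|->5, |8|->8.5, |3|->3
Step 3: Attach original signs; sum ranks with positive sign and with negative sign.
W+ = 1 + 8.5 + 3 = 12.5
W- = 5 + 5 + 7 + 2 + 5 + 8.5 = 32.5
(Check: W+ + W- = 45 should equal n(n+1)/2 = 45.)
Step 4: Test statistic W = min(W+, W-) = 12.5.
Step 5: Ties in |d|, so use the tie-corrected normal approximation.
        E[W] = n(n+1)/4 = 9*10/4 = 22.5.
        Tie groups: |d|=4 (t=3), |d|=8 (t=2); sum(t^3 - t) = 30.
        Var[W] = n(n+1)(2n+1)/24 - sum(t^3-t)/48 = 1710/24 - 30/48 = 70.625.
        z = (W - E[W]) / sqrt(Var[W]) = (12.5 - 22.5) / 8.4039 = -1.1899.
        Two-sided p = 2*Phi(z) = 0.234075.
Step 6: alpha = 0.1. fail to reject H0.

W+ = 12.5, W- = 32.5, W = min = 12.5, p = 0.234075, fail to reject H0.


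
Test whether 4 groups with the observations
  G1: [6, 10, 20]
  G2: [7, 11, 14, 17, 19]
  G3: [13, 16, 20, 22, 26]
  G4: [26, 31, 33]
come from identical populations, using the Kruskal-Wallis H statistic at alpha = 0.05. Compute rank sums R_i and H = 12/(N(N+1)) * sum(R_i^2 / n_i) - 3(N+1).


Step 1: Combine all N = 16 observations and assign midranks.
sorted (value, group, rank): (6,G1,1), (7,G2,2), (10,G1,3), (11,G2,4), (13,G3,5), (14,G2,6), (16,G3,7), (17,G2,8), (19,G2,9), (20,G1,10.5), (20,G3,10.5), (22,G3,12), (26,G3,13.5), (26,G4,13.5), (31,G4,15), (33,G4,16)
Step 2: Sum ranks within each group.
R_1 = 14.5 (n_1 = 3)
R_2 = 29 (n_2 = 5)
R_3 = 48 (n_3 = 5)
R_4 = 44.5 (n_4 = 3)
Step 3: H = 12/(N(N+1)) * sum(R_i^2/n_i) - 3(N+1)
     = 12/(16*17) * (14.5^2/3 + 29^2/5 + 48^2/5 + 44.5^2/3) - 3*17
     = 0.044118 * 1359.17 - 51
     = 8.963235.
Step 4: Ties present; correction factor C = 1 - 12/(16^3 - 16) = 0.997059. Corrected H = 8.963235 / 0.997059 = 8.989676.
Step 5: Under H0, H ~ chi^2(3); p-value = 0.029428.
Step 6: alpha = 0.05. reject H0.

H = 8.9897, df = 3, p = 0.029428, reject H0.


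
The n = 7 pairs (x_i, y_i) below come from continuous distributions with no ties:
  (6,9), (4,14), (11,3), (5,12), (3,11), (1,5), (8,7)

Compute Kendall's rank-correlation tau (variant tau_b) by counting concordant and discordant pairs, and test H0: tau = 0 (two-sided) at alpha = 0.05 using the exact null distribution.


Step 1: Enumerate the 21 unordered pairs (i,j) with i<j and classify each by sign(x_j-x_i) * sign(y_j-y_i).
  (1,2):dx=-2,dy=+5->D; (1,3):dx=+5,dy=-6->D; (1,4):dx=-1,dy=+3->D; (1,5):dx=-3,dy=+2->D
  (1,6):dx=-5,dy=-4->C; (1,7):dx=+2,dy=-2->D; (2,3):dx=+7,dy=-11->D; (2,4):dx=+1,dy=-2->D
  (2,5):dx=-1,dy=-3->C; (2,6):dx=-3,dy=-9->C; (2,7):dx=+4,dy=-7->D; (3,4):dx=-6,dy=+9->D
  (3,5):dx=-8,dy=+8->D; (3,6):dx=-10,dy=+2->D; (3,7):dx=-3,dy=+4->D; (4,5):dx=-2,dy=-1->C
  (4,6):dx=-4,dy=-7->C; (4,7):dx=+3,dy=-5->D; (5,6):dx=-2,dy=-6->C; (5,7):dx=+5,dy=-4->D
  (6,7):dx=+7,dy=+2->C
Step 2: C = 7, D = 14, total pairs = 21.
Step 3: tau = (C - D)/(n(n-1)/2) = (7 - 14)/21 = -0.333333.
Step 4: Exact two-sided p-value (enumerate n! = 5040 permutations of y under H0): p = 0.381349.
Step 5: alpha = 0.05. fail to reject H0.

tau_b = -0.3333 (C=7, D=14), p = 0.381349, fail to reject H0.


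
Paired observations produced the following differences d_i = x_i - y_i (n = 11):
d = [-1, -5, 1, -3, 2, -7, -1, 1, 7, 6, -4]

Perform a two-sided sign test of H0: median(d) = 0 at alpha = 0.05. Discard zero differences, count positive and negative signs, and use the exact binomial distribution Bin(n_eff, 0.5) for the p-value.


Step 1: Discard zero differences. Original n = 11; n_eff = number of nonzero differences = 11.
Nonzero differences (with sign): -1, -5, +1, -3, +2, -7, -1, +1, +7, +6, -4
Step 2: Count signs: positive = 5, negative = 6.
Step 3: Under H0: P(positive) = 0.5, so the number of positives S ~ Bin(11, 0.5).
Step 4: Two-sided exact p-value = sum of Bin(11,0.5) probabilities at or below the observed probability = 1.000000.
Step 5: alpha = 0.05. fail to reject H0.

n_eff = 11, pos = 5, neg = 6, p = 1.000000, fail to reject H0.


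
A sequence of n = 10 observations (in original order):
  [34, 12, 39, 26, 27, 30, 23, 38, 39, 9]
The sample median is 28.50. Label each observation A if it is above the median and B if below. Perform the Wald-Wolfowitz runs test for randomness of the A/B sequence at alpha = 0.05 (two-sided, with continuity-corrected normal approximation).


Step 1: Compute median = 28.50; label A = above, B = below.
Labels in order: ABABBABAAB  (n_A = 5, n_B = 5)
Step 2: Count runs R = 8.
Step 3: Under H0 (random ordering), E[R] = 2*n_A*n_B/(n_A+n_B) + 1 = 2*5*5/10 + 1 = 6.0000.
        Var[R] = 2*n_A*n_B*(2*n_A*n_B - n_A - n_B) / ((n_A+n_B)^2 * (n_A+n_B-1)) = 2000/900 = 2.2222.
        SD[R] = 1.4907.
Step 4: Continuity-corrected z = (R - 0.5 - E[R]) / SD[R] = (8 - 0.5 - 6.0000) / 1.4907 = 1.0062.
Step 5: Two-sided p-value via normal approximation = 2*(1 - Phi(|z|)) = 0.314305.
Step 6: alpha = 0.05. fail to reject H0.

R = 8, z = 1.0062, p = 0.314305, fail to reject H0.


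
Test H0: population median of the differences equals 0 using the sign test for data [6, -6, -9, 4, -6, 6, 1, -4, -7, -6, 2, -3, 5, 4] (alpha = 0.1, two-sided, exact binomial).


Step 1: Discard zero differences. Original n = 14; n_eff = number of nonzero differences = 14.
Nonzero differences (with sign): +6, -6, -9, +4, -6, +6, +1, -4, -7, -6, +2, -3, +5, +4
Step 2: Count signs: positive = 7, negative = 7.
Step 3: Under H0: P(positive) = 0.5, so the number of positives S ~ Bin(14, 0.5).
Step 4: Two-sided exact p-value = sum of Bin(14,0.5) probabilities at or below the observed probability = 1.000000.
Step 5: alpha = 0.1. fail to reject H0.

n_eff = 14, pos = 7, neg = 7, p = 1.000000, fail to reject H0.


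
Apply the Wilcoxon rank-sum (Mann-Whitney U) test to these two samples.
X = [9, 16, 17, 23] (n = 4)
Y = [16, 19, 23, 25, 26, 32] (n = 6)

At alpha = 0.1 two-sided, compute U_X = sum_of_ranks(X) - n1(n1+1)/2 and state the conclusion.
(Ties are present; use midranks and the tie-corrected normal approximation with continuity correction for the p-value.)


Step 1: Combine and sort all 10 observations; assign midranks.
sorted (value, group): (9,X), (16,X), (16,Y), (17,X), (19,Y), (23,X), (23,Y), (25,Y), (26,Y), (32,Y)
ranks: 9->1, 16->2.5, 16->2.5, 17->4, 19->5, 23->6.5, 23->6.5, 25->8, 26->9, 32->10
Step 2: Rank sum for X: R1 = 1 + 2.5 + 4 + 6.5 = 14.
Step 3: U_X = R1 - n1(n1+1)/2 = 14 - 4*5/2 = 14 - 10 = 4.
       U_Y = n1*n2 - U_X = 24 - 4 = 20.
Step 4: Ties are present, so use the tie-corrected normal approximation (with continuity correction) for the p-value.
Step 5: p-value = 0.107663; compare to alpha = 0.1. fail to reject H0.

U_X = 4, p = 0.107663, fail to reject H0 at alpha = 0.1.


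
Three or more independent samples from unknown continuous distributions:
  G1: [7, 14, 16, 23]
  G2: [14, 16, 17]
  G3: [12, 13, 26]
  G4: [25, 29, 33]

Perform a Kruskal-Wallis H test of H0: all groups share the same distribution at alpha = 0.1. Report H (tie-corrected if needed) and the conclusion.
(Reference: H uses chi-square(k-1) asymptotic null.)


Step 1: Combine all N = 13 observations and assign midranks.
sorted (value, group, rank): (7,G1,1), (12,G3,2), (13,G3,3), (14,G1,4.5), (14,G2,4.5), (16,G1,6.5), (16,G2,6.5), (17,G2,8), (23,G1,9), (25,G4,10), (26,G3,11), (29,G4,12), (33,G4,13)
Step 2: Sum ranks within each group.
R_1 = 21 (n_1 = 4)
R_2 = 19 (n_2 = 3)
R_3 = 16 (n_3 = 3)
R_4 = 35 (n_4 = 3)
Step 3: H = 12/(N(N+1)) * sum(R_i^2/n_i) - 3(N+1)
     = 12/(13*14) * (21^2/4 + 19^2/3 + 16^2/3 + 35^2/3) - 3*14
     = 0.065934 * 724.25 - 42
     = 5.752747.
Step 4: Ties present; correction factor C = 1 - 12/(13^3 - 13) = 0.994505. Corrected H = 5.752747 / 0.994505 = 5.784530.
Step 5: Under H0, H ~ chi^2(3); p-value = 0.122577.
Step 6: alpha = 0.1. fail to reject H0.

H = 5.7845, df = 3, p = 0.122577, fail to reject H0.


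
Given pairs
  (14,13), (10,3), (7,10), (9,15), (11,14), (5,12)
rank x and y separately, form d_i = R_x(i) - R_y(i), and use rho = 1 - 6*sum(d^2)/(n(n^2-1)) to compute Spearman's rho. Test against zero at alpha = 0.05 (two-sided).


Step 1: Rank x and y separately (midranks; no ties here).
rank(x): 14->6, 10->4, 7->2, 9->3, 11->5, 5->1
rank(y): 13->4, 3->1, 10->2, 15->6, 14->5, 12->3
Step 2: d_i = R_x(i) - R_y(i); compute d_i^2.
  (6-4)^2=4, (4-1)^2=9, (2-2)^2=0, (3-6)^2=9, (5-5)^2=0, (1-3)^2=4
sum(d^2) = 26.
Step 3: rho = 1 - 6*26 / (6*(6^2 - 1)) = 1 - 156/210 = 0.257143.
Step 4: Under H0, t = rho * sqrt((n-2)/(1-rho^2)) = 0.5322 ~ t(4).
Step 5: Two-sided p-value from the t-distribution with 4 df = 0.622787.
Step 6: alpha = 0.05. fail to reject H0.

rho = 0.2571, p = 0.622787, fail to reject H0 at alpha = 0.05.


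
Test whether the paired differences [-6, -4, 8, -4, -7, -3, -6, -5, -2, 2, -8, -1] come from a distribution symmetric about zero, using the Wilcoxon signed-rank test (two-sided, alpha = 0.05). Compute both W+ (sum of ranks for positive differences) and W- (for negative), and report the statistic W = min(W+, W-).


Step 1: Drop any zero differences (none here) and take |d_i|.
|d| = [6, 4, 8, 4, 7, 3, 6, 5, 2, 2, 8, 1]
Step 2: Midrank |d_i| (ties get averaged ranks).
ranks: |6|->8.5, |4|->5.5, |8|->11.5, |4|->5.5, |7|->10, |3|->4, |6|->8.5, |5|->7, |2|->2.5, |2|->2.5, |8|->11.5, |1|->1
Step 3: Attach original signs; sum ranks with positive sign and with negative sign.
W+ = 11.5 + 2.5 = 14
W- = 8.5 + 5.5 + 5.5 + 10 + 4 + 8.5 + 7 + 2.5 + 11.5 + 1 = 64
(Check: W+ + W- = 78 should equal n(n+1)/2 = 78.)
Step 4: Test statistic W = min(W+, W-) = 14.
Step 5: Ties in |d|, so use the tie-corrected normal approximation.
        E[W] = n(n+1)/4 = 12*13/4 = 39.
        Tie groups: |d|=2 (t=2), |d|=4 (t=2), |d|=6 (t=2), |d|=8 (t=2); sum(t^3 - t) = 24.
        Var[W] = n(n+1)(2n+1)/24 - sum(t^3-t)/48 = 3900/24 - 24/48 = 162.
        z = (W - E[W]) / sqrt(Var[W]) = (14 - 39) / 12.7279 = -1.9642.
        Two-sided p = 2*Phi(z) = 0.049509.
Step 6: alpha = 0.05. reject H0.

W+ = 14, W- = 64, W = min = 14, p = 0.049509, reject H0.


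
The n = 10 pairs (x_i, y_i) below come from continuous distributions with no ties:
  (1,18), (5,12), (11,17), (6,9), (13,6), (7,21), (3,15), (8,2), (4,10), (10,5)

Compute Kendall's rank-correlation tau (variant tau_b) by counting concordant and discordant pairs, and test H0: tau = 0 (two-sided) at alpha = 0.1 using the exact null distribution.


Step 1: Enumerate the 45 unordered pairs (i,j) with i<j and classify each by sign(x_j-x_i) * sign(y_j-y_i).
  (1,2):dx=+4,dy=-6->D; (1,3):dx=+10,dy=-1->D; (1,4):dx=+5,dy=-9->D; (1,5):dx=+12,dy=-12->D
  (1,6):dx=+6,dy=+3->C; (1,7):dx=+2,dy=-3->D; (1,8):dx=+7,dy=-16->D; (1,9):dx=+3,dy=-8->D
  (1,10):dx=+9,dy=-13->D; (2,3):dx=+6,dy=+5->C; (2,4):dx=+1,dy=-3->D; (2,5):dx=+8,dy=-6->D
  (2,6):dx=+2,dy=+9->C; (2,7):dx=-2,dy=+3->D; (2,8):dx=+3,dy=-10->D; (2,9):dx=-1,dy=-2->C
  (2,10):dx=+5,dy=-7->D; (3,4):dx=-5,dy=-8->C; (3,5):dx=+2,dy=-11->D; (3,6):dx=-4,dy=+4->D
  (3,7):dx=-8,dy=-2->C; (3,8):dx=-3,dy=-15->C; (3,9):dx=-7,dy=-7->C; (3,10):dx=-1,dy=-12->C
  (4,5):dx=+7,dy=-3->D; (4,6):dx=+1,dy=+12->C; (4,7):dx=-3,dy=+6->D; (4,8):dx=+2,dy=-7->D
  (4,9):dx=-2,dy=+1->D; (4,10):dx=+4,dy=-4->D; (5,6):dx=-6,dy=+15->D; (5,7):dx=-10,dy=+9->D
  (5,8):dx=-5,dy=-4->C; (5,9):dx=-9,dy=+4->D; (5,10):dx=-3,dy=-1->C; (6,7):dx=-4,dy=-6->C
  (6,8):dx=+1,dy=-19->D; (6,9):dx=-3,dy=-11->C; (6,10):dx=+3,dy=-16->D; (7,8):dx=+5,dy=-13->D
  (7,9):dx=+1,dy=-5->D; (7,10):dx=+7,dy=-10->D; (8,9):dx=-4,dy=+8->D; (8,10):dx=+2,dy=+3->C
  (9,10):dx=+6,dy=-5->D
Step 2: C = 15, D = 30, total pairs = 45.
Step 3: tau = (C - D)/(n(n-1)/2) = (15 - 30)/45 = -0.333333.
Step 4: Exact two-sided p-value (enumerate n! = 3628800 permutations of y under H0): p = 0.216373.
Step 5: alpha = 0.1. fail to reject H0.

tau_b = -0.3333 (C=15, D=30), p = 0.216373, fail to reject H0.


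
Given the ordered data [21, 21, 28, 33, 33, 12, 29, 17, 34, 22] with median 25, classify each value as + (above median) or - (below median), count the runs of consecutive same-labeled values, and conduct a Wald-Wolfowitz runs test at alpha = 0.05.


Step 1: Compute median = 25; label A = above, B = below.
Labels in order: BBAAABABAB  (n_A = 5, n_B = 5)
Step 2: Count runs R = 7.
Step 3: Under H0 (random ordering), E[R] = 2*n_A*n_B/(n_A+n_B) + 1 = 2*5*5/10 + 1 = 6.0000.
        Var[R] = 2*n_A*n_B*(2*n_A*n_B - n_A - n_B) / ((n_A+n_B)^2 * (n_A+n_B-1)) = 2000/900 = 2.2222.
        SD[R] = 1.4907.
Step 4: Continuity-corrected z = (R - 0.5 - E[R]) / SD[R] = (7 - 0.5 - 6.0000) / 1.4907 = 0.3354.
Step 5: Two-sided p-value via normal approximation = 2*(1 - Phi(|z|)) = 0.737316.
Step 6: alpha = 0.05. fail to reject H0.

R = 7, z = 0.3354, p = 0.737316, fail to reject H0.


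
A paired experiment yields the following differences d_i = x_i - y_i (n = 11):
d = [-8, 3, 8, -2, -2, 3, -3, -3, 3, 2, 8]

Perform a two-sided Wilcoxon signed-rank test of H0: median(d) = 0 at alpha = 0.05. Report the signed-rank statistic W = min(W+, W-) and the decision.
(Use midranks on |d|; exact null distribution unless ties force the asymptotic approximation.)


Step 1: Drop any zero differences (none here) and take |d_i|.
|d| = [8, 3, 8, 2, 2, 3, 3, 3, 3, 2, 8]
Step 2: Midrank |d_i| (ties get averaged ranks).
ranks: |8|->10, |3|->6, |8|->10, |2|->2, |2|->2, |3|->6, |3|->6, |3|->6, |3|->6, |2|->2, |8|->10
Step 3: Attach original signs; sum ranks with positive sign and with negative sign.
W+ = 6 + 10 + 6 + 6 + 2 + 10 = 40
W- = 10 + 2 + 2 + 6 + 6 = 26
(Check: W+ + W- = 66 should equal n(n+1)/2 = 66.)
Step 4: Test statistic W = min(W+, W-) = 26.
Step 5: Ties in |d|, so use the tie-corrected normal approximation.
        E[W] = n(n+1)/4 = 11*12/4 = 33.
        Tie groups: |d|=2 (t=3), |d|=3 (t=5), |d|=8 (t=3); sum(t^3 - t) = 168.
        Var[W] = n(n+1)(2n+1)/24 - sum(t^3-t)/48 = 3036/24 - 168/48 = 123.
        z = (W - E[W]) / sqrt(Var[W]) = (26 - 33) / 11.0905 = -0.6312.
        Two-sided p = 2*Phi(z) = 0.527930.
Step 6: alpha = 0.05. fail to reject H0.

W+ = 40, W- = 26, W = min = 26, p = 0.527930, fail to reject H0.
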